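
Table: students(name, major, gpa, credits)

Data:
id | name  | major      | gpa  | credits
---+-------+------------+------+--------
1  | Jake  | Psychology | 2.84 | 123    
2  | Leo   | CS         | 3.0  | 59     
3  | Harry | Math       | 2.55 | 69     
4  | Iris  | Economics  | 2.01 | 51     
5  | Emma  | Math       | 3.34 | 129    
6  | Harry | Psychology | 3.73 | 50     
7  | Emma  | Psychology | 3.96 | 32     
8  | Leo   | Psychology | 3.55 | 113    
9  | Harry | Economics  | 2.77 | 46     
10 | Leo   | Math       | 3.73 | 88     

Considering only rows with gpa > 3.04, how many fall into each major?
SELECT major, COUNT(*)
FROM students
WHERE gpa > 3.04
GROUP BY major

Note: WHERE filters rows before grouping.

Result:
  Math: 2
  Psychology: 3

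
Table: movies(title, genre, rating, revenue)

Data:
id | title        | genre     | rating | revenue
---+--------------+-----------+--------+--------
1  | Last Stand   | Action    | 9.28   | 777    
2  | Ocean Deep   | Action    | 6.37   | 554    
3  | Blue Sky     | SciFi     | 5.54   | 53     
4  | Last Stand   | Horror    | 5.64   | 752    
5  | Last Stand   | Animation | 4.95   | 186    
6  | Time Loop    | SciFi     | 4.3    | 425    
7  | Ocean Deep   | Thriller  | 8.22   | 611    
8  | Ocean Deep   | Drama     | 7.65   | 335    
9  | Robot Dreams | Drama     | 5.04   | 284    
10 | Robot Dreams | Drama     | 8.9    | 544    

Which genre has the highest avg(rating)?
SELECT genre, AVG(rating) as val
FROM movies
GROUP BY genre
ORDER BY val DESC
LIMIT 1

Result: Thriller with avg(rating) = 8.22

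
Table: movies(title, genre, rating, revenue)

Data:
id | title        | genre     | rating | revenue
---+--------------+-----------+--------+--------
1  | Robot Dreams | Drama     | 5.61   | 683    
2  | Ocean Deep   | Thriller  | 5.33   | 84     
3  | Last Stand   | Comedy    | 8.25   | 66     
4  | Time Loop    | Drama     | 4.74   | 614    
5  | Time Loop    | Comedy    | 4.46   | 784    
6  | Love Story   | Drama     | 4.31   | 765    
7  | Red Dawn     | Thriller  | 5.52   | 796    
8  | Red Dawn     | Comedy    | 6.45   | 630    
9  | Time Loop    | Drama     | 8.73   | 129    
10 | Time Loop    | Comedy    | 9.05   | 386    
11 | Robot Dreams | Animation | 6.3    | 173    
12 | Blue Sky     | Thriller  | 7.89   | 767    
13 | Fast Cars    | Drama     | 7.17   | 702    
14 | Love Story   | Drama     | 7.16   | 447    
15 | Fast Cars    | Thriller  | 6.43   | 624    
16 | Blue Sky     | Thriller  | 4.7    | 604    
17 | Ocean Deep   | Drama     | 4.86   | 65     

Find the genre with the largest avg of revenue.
SELECT genre, AVG(revenue) as val
FROM movies
GROUP BY genre
ORDER BY val DESC
LIMIT 1

Result: Thriller with avg(revenue) = 575.00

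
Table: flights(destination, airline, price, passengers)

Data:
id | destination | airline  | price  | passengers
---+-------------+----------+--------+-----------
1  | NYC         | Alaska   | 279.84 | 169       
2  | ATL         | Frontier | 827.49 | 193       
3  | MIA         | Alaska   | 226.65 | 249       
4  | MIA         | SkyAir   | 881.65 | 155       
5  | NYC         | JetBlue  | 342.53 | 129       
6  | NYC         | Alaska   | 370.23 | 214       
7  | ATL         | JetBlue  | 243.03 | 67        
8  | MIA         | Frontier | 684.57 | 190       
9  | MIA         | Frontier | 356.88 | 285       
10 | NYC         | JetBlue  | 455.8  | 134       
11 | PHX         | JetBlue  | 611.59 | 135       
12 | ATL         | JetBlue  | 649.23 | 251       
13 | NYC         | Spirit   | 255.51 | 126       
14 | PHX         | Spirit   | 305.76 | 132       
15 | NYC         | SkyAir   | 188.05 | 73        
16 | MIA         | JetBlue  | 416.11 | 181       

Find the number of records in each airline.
SELECT airline, COUNT(*) as count
FROM flights
GROUP BY airline

Result:
  Alaska: 3
  Frontier: 3
  JetBlue: 6
  SkyAir: 2
  Spirit: 2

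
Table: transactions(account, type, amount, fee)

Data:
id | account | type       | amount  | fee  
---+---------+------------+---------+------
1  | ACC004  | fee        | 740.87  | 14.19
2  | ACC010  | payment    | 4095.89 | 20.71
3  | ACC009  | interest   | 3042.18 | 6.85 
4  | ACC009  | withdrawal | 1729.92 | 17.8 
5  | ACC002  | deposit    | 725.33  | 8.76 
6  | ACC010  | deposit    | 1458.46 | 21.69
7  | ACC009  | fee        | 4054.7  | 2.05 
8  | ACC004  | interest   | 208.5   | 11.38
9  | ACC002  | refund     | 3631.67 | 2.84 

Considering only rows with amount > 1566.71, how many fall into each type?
SELECT type, COUNT(*)
FROM transactions
WHERE amount > 1566.71
GROUP BY type

Note: WHERE filters rows before grouping.

Result:
  fee: 1
  interest: 1
  payment: 1
  refund: 1
  withdrawal: 1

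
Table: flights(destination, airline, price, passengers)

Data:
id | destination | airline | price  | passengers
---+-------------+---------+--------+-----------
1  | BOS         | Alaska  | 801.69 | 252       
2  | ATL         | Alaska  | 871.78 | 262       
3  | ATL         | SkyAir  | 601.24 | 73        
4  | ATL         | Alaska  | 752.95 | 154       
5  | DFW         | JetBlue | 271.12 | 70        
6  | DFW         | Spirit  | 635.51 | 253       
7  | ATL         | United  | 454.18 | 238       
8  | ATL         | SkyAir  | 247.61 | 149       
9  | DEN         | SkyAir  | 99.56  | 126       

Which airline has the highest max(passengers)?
SELECT airline, MAX(passengers) as val
FROM flights
GROUP BY airline
ORDER BY val DESC
LIMIT 1

Result: Alaska with max(passengers) = 262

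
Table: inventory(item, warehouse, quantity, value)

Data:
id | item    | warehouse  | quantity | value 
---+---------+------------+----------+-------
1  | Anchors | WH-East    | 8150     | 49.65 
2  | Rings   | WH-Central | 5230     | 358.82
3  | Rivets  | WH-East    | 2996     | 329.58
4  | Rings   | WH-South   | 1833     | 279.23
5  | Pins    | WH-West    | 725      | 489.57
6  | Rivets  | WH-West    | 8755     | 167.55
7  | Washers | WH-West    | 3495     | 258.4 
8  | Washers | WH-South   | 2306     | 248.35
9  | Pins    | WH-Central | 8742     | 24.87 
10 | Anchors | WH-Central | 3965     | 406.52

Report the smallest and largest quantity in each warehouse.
SELECT warehouse, MIN(quantity), MAX(quantity)
FROM inventory
GROUP BY warehouse

Result:
  WH-Central: min=3965, max=8742
  WH-East: min=2996, max=8150
  WH-South: min=1833, max=2306
  WH-West: min=725, max=8755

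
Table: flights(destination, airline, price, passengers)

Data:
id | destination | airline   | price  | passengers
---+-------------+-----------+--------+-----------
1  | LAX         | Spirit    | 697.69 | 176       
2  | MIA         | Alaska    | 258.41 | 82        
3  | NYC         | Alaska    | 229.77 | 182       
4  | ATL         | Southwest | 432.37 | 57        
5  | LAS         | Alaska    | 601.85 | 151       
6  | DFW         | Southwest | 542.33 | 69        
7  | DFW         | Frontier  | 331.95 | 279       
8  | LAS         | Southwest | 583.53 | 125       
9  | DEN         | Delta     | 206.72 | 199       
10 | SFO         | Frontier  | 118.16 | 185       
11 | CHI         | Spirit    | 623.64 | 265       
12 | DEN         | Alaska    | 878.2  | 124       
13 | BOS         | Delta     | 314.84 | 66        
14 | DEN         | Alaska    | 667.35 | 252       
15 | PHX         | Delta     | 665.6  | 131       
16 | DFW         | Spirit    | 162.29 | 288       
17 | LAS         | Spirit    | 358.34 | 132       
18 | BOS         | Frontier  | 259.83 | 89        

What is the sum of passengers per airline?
SELECT airline, SUM(passengers) as result
FROM flights
GROUP BY airline

Result:
  Alaska: 791
  Delta: 396
  Frontier: 553
  Southwest: 251
  Spirit: 861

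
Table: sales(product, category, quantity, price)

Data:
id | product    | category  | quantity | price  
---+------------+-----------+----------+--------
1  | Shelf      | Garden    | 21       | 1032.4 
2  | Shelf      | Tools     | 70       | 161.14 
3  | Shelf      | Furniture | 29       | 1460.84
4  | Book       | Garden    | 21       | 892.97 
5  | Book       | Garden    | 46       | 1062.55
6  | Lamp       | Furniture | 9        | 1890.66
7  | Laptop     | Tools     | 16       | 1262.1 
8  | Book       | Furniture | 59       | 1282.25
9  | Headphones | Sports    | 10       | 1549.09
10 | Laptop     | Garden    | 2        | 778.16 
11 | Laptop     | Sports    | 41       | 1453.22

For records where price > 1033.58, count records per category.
SELECT category, COUNT(*)
FROM sales
WHERE price > 1033.58
GROUP BY category

Note: WHERE filters rows before grouping.

Result:
  Furniture: 3
  Garden: 1
  Sports: 2
  Tools: 1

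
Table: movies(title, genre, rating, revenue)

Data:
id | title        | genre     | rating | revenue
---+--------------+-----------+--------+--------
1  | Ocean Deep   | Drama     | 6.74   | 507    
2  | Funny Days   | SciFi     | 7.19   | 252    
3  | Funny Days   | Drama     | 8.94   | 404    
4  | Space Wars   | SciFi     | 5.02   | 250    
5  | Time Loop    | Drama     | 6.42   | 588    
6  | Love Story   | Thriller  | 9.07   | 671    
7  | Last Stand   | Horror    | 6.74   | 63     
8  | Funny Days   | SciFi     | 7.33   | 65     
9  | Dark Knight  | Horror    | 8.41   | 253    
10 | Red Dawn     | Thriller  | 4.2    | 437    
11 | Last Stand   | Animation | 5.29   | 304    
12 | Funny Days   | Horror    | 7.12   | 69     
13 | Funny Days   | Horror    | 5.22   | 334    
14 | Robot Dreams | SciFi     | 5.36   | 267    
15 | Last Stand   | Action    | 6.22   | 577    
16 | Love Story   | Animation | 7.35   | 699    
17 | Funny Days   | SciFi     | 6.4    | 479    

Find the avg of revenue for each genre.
SELECT genre, AVG(revenue) as result
FROM movies
GROUP BY genre

Result:
  Action: 577.00
  Animation: 501.50
  Drama: 499.67
  Horror: 179.75
  SciFi: 262.60
  Thriller: 554.00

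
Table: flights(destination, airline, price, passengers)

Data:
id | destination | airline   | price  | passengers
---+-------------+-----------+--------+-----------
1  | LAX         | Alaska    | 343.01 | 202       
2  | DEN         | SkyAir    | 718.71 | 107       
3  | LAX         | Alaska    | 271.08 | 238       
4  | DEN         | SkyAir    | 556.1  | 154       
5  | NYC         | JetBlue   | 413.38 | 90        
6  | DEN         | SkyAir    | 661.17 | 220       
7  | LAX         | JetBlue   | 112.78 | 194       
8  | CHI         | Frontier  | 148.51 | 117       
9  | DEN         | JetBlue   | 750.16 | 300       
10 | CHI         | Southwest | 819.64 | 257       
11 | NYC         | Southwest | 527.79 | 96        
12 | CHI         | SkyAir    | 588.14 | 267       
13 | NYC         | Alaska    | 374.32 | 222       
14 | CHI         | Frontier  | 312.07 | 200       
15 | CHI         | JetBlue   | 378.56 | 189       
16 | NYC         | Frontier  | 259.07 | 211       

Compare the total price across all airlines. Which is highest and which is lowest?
SELECT airline, SUM(price)
FROM flights
GROUP BY airline
ORDER BY SUM(price)

All groups:
  Frontier: 719.65
  Alaska: 988.41
  Southwest: 1347.43
  JetBlue: 1654.88
  SkyAir: 2524.12

Highest: SkyAir (2524.12)
Lowest: Frontier (719.65)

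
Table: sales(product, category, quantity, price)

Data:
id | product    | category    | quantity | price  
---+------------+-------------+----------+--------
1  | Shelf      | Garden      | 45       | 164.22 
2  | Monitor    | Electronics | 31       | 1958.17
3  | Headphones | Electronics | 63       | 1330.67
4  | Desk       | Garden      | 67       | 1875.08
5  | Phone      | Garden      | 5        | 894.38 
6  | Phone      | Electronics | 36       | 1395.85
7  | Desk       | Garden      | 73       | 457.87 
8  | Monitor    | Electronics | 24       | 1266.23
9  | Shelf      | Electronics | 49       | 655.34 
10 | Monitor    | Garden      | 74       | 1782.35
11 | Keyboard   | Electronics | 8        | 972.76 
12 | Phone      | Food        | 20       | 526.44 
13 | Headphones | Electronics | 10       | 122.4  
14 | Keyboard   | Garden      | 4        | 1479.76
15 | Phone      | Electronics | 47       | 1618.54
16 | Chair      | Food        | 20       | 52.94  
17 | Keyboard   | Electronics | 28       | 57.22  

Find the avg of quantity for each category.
SELECT category, AVG(quantity) as result
FROM sales
GROUP BY category

Result:
  Electronics: 32.89
  Food: 20.00
  Garden: 44.67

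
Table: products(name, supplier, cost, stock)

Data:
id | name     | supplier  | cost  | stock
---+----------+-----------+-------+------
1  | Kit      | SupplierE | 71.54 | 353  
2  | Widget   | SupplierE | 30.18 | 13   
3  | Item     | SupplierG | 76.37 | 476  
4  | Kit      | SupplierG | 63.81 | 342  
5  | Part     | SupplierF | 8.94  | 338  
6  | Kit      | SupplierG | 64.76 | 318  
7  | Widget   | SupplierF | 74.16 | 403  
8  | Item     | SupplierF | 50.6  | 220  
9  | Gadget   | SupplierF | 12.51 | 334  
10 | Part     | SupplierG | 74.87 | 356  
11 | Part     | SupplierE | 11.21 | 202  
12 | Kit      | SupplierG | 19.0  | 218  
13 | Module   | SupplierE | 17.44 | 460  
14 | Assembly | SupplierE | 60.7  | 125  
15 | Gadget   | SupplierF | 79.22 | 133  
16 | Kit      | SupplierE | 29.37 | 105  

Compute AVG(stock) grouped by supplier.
SELECT supplier, AVG(stock) as result
FROM products
GROUP BY supplier

Result:
  SupplierE: 209.67
  SupplierF: 285.60
  SupplierG: 342.00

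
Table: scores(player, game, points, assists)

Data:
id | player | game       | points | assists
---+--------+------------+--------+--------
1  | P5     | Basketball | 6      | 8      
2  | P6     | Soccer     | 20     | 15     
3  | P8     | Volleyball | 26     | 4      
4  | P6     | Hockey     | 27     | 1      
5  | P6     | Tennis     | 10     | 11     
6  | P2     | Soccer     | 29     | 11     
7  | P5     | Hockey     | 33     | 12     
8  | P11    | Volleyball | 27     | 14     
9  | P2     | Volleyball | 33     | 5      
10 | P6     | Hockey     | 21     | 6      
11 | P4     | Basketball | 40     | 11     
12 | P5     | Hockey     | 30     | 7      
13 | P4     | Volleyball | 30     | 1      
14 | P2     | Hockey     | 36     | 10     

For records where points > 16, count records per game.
SELECT game, COUNT(*)
FROM scores
WHERE points > 16
GROUP BY game

Note: WHERE filters rows before grouping.

Result:
  Basketball: 1
  Hockey: 5
  Soccer: 2
  Volleyball: 4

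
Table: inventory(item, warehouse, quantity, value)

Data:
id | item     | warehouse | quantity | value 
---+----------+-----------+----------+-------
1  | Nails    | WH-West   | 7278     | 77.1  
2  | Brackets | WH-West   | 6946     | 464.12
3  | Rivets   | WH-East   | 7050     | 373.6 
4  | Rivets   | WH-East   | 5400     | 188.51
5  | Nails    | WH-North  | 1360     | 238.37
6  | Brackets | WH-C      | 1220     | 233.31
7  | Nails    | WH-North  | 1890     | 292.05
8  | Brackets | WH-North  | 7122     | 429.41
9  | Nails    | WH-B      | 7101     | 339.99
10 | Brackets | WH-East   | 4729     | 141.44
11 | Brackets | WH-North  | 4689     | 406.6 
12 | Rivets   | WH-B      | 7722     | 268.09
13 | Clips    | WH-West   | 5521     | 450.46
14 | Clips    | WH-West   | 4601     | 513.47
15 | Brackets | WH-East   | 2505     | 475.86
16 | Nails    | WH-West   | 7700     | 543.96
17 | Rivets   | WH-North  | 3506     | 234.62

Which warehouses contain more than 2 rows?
SELECT warehouse, COUNT(*) as cnt
FROM inventory
GROUP BY warehouse
HAVING COUNT(*) > 2

Result:
  WH-East: 4
  WH-North: 5
  WH-West: 5

Note: HAVING filters groups after aggregation, WHERE filters rows before.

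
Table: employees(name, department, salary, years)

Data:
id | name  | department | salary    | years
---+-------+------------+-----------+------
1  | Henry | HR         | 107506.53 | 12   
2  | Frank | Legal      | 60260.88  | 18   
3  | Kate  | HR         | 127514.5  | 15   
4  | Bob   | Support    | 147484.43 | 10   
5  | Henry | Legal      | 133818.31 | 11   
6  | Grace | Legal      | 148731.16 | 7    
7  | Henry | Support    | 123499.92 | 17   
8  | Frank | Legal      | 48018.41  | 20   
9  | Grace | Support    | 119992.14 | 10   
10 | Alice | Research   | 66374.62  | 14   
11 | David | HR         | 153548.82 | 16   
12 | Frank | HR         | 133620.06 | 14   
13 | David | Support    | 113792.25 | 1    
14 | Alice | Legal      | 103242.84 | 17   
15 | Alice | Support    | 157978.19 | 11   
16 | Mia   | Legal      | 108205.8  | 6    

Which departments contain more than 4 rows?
SELECT department, COUNT(*) as cnt
FROM employees
GROUP BY department
HAVING COUNT(*) > 4

Result:
  Legal: 6
  Support: 5

Note: HAVING filters groups after aggregation, WHERE filters rows before.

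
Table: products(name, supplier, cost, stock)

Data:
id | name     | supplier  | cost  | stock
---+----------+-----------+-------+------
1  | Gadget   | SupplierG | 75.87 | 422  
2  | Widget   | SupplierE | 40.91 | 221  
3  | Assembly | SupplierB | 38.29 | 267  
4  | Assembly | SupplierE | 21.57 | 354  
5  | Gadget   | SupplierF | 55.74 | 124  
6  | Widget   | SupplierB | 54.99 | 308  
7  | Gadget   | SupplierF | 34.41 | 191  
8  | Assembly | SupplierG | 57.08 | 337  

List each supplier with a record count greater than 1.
SELECT supplier, COUNT(*) as cnt
FROM products
GROUP BY supplier
HAVING COUNT(*) > 1

Result:
  SupplierB: 2
  SupplierE: 2
  SupplierF: 2
  SupplierG: 2

Note: HAVING filters groups after aggregation, WHERE filters rows before.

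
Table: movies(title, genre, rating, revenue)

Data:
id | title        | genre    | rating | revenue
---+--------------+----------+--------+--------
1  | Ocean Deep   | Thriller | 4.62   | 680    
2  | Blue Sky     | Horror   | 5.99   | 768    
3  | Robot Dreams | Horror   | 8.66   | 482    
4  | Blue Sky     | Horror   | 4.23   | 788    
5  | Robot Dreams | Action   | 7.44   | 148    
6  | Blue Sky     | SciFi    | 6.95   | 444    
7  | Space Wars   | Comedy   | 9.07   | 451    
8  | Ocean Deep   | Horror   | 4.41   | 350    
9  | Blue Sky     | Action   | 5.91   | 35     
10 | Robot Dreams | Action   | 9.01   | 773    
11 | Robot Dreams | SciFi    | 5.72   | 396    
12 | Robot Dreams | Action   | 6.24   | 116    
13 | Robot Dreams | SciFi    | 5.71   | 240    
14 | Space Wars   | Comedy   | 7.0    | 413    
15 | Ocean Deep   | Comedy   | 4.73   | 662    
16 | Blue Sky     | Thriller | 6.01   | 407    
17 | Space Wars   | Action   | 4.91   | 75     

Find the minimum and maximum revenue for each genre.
SELECT genre, MIN(revenue), MAX(revenue)
FROM movies
GROUP BY genre

Result:
  Action: min=35, max=773
  Comedy: min=413, max=662
  Horror: min=350, max=788
  SciFi: min=240, max=444
  Thriller: min=407, max=680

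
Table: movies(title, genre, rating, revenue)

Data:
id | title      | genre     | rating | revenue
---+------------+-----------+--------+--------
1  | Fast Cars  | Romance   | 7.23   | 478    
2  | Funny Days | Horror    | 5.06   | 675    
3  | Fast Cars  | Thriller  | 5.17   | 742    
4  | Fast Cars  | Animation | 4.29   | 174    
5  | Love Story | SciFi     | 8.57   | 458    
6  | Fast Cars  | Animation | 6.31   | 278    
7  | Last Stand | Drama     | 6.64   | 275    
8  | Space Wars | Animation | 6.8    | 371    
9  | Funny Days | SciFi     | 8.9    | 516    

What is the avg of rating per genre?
SELECT genre, AVG(rating) as result
FROM movies
GROUP BY genre

Result:
  Animation: 5.80
  Drama: 6.64
  Horror: 5.06
  Romance: 7.23
  SciFi: 8.74
  Thriller: 5.17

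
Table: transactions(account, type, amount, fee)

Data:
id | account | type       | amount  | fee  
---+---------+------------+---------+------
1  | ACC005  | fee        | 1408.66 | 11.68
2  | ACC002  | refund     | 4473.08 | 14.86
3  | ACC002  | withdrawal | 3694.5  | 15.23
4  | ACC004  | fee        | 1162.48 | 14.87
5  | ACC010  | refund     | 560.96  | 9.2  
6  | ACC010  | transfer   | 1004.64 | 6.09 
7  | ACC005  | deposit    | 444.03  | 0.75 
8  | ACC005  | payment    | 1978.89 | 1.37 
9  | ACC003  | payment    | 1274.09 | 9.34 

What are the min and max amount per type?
SELECT type, MIN(amount), MAX(amount)
FROM transactions
GROUP BY type

Result:
  deposit: min=444.03, max=444.03
  fee: min=1162.48, max=1408.66
  payment: min=1274.09, max=1978.89
  refund: min=560.96, max=4473.08
  transfer: min=1004.64, max=1004.64
  withdrawal: min=3694.50, max=3694.50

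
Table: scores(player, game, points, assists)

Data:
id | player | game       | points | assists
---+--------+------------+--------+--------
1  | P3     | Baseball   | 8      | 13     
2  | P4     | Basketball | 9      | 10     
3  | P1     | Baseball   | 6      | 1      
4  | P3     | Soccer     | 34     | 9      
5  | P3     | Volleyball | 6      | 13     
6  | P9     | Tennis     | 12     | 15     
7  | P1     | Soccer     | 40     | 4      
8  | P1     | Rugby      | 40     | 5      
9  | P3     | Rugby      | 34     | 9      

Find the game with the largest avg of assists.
SELECT game, AVG(assists) as val
FROM scores
GROUP BY game
ORDER BY val DESC
LIMIT 1

Result: Tennis with avg(assists) = 15.00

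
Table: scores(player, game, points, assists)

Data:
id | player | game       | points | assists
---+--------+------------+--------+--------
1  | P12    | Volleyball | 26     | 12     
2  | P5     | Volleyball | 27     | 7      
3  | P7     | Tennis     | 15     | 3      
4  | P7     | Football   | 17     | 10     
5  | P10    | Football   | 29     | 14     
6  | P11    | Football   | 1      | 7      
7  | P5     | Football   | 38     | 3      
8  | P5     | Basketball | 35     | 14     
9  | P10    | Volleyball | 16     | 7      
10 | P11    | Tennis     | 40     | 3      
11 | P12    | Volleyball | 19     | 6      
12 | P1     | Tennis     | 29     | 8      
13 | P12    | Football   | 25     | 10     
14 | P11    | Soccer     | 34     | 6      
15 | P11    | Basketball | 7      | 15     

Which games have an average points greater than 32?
SELECT game, AVG(points)
FROM scores
GROUP BY game
HAVING AVG(points) > 32

Result:
  Soccer: avg=34.00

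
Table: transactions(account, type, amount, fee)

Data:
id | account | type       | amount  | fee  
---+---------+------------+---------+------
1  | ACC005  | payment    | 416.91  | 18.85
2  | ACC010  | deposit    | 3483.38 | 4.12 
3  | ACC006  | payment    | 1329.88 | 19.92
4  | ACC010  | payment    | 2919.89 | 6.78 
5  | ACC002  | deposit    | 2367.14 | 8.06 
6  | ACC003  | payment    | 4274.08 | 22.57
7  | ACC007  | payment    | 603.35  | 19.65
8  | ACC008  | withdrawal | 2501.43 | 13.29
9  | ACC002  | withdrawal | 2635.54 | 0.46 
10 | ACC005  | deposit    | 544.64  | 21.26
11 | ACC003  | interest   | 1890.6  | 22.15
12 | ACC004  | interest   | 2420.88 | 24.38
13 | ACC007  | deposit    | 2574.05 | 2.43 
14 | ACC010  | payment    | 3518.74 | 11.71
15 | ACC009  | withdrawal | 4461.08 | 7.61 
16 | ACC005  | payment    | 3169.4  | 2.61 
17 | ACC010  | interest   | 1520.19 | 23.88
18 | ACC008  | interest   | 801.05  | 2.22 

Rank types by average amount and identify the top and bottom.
SELECT type, AVG(amount)
FROM transactions
GROUP BY type
ORDER BY AVG(amount)

All groups:
  interest: 1658.18
  deposit: 2242.30
  payment: 2318.89
  withdrawal: 3199.35

Highest: withdrawal (3199.35)
Lowest: interest (1658.18)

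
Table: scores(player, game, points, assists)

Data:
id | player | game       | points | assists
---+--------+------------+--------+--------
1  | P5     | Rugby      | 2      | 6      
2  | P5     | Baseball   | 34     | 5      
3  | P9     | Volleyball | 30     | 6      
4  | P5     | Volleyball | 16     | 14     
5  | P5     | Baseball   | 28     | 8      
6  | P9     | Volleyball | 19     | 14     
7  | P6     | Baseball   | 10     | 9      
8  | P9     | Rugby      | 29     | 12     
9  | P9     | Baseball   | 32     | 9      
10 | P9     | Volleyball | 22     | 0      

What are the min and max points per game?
SELECT game, MIN(points), MAX(points)
FROM scores
GROUP BY game

Result:
  Baseball: min=10, max=34
  Rugby: min=2, max=29
  Volleyball: min=16, max=30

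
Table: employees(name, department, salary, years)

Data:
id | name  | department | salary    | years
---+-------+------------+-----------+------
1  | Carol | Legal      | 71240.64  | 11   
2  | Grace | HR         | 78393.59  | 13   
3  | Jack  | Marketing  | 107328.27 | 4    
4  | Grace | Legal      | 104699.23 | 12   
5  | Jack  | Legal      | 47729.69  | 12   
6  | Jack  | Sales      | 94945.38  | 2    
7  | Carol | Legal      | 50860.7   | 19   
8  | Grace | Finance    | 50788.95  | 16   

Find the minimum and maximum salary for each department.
SELECT department, MIN(salary), MAX(salary)
FROM employees
GROUP BY department

Result:
  Finance: min=50788.95, max=50788.95
  HR: min=78393.59, max=78393.59
  Legal: min=47729.69, max=104699.23
  Marketing: min=107328.27, max=107328.27
  Sales: min=94945.38, max=94945.38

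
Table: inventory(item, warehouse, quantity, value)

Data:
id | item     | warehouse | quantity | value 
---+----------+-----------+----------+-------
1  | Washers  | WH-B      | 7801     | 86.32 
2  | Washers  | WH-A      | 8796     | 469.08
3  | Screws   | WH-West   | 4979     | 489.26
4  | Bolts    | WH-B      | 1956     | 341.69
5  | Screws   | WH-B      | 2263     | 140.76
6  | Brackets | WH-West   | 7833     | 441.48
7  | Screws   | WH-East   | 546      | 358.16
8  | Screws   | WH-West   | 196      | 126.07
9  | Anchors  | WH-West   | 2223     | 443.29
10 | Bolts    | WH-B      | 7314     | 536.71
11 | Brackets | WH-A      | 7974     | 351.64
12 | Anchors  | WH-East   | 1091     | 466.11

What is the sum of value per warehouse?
SELECT warehouse, SUM(value) as result
FROM inventory
GROUP BY warehouse

Result:
  WH-A: 820.72
  WH-B: 1105.48
  WH-East: 824.27
  WH-West: 1500.10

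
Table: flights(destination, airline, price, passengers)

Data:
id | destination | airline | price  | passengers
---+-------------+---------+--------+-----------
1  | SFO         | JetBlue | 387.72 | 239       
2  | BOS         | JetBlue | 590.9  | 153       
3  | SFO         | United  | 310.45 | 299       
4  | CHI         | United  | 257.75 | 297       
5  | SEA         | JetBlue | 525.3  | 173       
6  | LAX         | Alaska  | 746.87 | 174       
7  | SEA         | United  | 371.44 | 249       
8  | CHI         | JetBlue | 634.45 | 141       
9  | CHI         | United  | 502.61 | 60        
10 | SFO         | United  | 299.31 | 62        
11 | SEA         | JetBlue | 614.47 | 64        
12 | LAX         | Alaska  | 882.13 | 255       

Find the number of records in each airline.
SELECT airline, COUNT(*) as count
FROM flights
GROUP BY airline

Result:
  Alaska: 2
  JetBlue: 5
  United: 5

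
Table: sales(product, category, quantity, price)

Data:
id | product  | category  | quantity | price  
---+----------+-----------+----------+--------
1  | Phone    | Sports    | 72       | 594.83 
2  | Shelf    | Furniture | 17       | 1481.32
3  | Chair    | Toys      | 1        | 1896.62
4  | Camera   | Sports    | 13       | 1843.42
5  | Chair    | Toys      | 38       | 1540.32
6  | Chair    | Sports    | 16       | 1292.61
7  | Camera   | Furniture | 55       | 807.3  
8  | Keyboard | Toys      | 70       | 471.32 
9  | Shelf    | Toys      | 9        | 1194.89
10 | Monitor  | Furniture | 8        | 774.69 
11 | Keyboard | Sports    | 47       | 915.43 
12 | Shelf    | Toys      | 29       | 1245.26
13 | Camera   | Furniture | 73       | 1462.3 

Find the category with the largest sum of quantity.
SELECT category, SUM(quantity) as val
FROM sales
GROUP BY category
ORDER BY val DESC
LIMIT 1

Result: Furniture with sum(quantity) = 153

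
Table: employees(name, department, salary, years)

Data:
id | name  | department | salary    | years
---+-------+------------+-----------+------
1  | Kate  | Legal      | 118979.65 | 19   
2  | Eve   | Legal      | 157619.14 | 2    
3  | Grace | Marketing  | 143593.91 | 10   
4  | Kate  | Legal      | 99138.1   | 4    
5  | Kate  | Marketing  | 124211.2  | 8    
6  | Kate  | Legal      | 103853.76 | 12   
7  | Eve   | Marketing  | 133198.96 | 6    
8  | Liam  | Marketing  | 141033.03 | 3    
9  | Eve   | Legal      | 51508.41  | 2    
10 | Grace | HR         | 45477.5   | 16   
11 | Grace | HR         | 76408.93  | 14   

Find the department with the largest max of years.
SELECT department, MAX(years) as val
FROM employees
GROUP BY department
ORDER BY val DESC
LIMIT 1

Result: Legal with max(years) = 19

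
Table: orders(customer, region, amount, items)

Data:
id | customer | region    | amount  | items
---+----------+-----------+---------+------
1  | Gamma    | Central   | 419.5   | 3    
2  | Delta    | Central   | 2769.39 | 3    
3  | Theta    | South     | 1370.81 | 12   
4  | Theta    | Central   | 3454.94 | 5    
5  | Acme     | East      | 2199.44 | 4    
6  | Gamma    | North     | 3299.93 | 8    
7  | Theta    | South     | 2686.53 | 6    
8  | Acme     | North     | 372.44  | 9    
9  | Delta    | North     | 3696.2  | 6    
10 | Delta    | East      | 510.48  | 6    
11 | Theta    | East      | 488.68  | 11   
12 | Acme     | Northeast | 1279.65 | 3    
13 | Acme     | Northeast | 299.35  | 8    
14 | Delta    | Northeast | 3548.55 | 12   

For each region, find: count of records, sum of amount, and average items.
SELECT region,
       COUNT(*) as cnt,
       SUM(amount) as total_amount,
       AVG(items) as avg_items
FROM orders
GROUP BY region

Result:
  Central: 3 records, 6643.83 total amount, 3.67 avg items
  East: 3 records, 3198.60 total amount, 7.00 avg items
  North: 3 records, 7368.57 total amount, 7.67 avg items
  Northeast: 3 records, 5127.55 total amount, 7.67 avg items
  South: 2 records, 4057.34 total amount, 9.00 avg items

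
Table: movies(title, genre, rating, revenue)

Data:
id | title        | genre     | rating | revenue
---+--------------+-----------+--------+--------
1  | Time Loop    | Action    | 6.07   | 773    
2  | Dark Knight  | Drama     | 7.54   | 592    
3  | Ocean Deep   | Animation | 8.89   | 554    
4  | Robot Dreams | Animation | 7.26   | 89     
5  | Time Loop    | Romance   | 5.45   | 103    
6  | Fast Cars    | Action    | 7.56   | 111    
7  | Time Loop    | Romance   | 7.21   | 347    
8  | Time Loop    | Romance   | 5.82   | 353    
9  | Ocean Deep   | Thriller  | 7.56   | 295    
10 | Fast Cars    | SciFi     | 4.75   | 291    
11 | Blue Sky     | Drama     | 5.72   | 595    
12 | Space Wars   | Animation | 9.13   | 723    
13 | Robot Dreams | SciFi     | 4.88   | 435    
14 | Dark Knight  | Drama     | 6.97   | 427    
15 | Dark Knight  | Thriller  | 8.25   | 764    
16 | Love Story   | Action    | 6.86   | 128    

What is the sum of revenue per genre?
SELECT genre, SUM(revenue) as result
FROM movies
GROUP BY genre

Result:
  Action: 1012
  Animation: 1366
  Drama: 1614
  Romance: 803
  SciFi: 726
  Thriller: 1059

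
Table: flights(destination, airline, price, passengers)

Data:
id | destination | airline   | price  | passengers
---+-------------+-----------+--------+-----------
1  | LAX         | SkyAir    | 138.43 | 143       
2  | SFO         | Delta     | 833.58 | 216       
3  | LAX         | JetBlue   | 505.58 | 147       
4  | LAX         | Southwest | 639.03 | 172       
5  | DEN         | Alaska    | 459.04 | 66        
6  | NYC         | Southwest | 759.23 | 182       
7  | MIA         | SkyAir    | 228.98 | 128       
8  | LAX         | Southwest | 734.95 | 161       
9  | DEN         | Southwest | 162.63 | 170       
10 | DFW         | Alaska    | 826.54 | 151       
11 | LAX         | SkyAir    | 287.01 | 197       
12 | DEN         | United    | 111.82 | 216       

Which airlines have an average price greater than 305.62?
SELECT airline, AVG(price)
FROM flights
GROUP BY airline
HAVING AVG(price) > 305.62

Result:
  Alaska: avg=642.79
  Delta: avg=833.58
  JetBlue: avg=505.58
  Southwest: avg=573.96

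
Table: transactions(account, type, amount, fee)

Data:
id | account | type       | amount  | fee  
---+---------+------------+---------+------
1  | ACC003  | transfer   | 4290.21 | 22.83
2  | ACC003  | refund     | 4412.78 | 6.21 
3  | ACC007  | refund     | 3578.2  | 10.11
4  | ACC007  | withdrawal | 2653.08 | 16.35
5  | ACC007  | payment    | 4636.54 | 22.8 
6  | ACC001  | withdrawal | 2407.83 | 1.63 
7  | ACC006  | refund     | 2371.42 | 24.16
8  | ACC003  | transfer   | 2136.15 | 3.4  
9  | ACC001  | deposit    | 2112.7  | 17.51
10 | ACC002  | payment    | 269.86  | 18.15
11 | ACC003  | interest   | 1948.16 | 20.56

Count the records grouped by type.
SELECT type, COUNT(*) as count
FROM transactions
GROUP BY type

Result:
  deposit: 1
  interest: 1
  payment: 2
  refund: 3
  transfer: 2
  withdrawal: 2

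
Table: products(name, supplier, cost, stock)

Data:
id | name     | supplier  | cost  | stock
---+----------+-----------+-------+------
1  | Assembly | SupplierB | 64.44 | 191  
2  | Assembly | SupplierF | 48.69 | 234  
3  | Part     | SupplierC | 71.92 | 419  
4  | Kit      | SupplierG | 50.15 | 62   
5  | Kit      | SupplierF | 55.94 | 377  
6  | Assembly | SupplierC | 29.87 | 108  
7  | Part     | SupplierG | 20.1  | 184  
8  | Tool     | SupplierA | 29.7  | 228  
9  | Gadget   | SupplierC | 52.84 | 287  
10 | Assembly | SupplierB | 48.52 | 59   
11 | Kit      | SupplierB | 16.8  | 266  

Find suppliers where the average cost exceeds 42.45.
SELECT supplier, AVG(cost)
FROM products
GROUP BY supplier
HAVING AVG(cost) > 42.45

Result:
  SupplierB: avg=43.25
  SupplierC: avg=51.54
  SupplierF: avg=52.32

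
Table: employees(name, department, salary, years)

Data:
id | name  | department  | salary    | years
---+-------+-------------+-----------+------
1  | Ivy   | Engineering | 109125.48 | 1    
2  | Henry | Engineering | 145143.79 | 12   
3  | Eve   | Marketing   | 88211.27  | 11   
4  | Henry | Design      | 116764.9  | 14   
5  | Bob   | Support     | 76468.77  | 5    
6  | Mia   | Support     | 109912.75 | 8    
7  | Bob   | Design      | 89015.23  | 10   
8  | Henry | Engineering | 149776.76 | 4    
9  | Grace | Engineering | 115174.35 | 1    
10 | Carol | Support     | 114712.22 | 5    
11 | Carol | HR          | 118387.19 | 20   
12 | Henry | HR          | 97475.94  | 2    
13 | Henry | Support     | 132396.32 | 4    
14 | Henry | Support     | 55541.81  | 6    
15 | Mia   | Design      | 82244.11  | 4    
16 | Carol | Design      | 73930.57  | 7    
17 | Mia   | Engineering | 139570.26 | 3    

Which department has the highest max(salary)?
SELECT department, MAX(salary) as val
FROM employees
GROUP BY department
ORDER BY val DESC
LIMIT 1

Result: Engineering with max(salary) = 149776.76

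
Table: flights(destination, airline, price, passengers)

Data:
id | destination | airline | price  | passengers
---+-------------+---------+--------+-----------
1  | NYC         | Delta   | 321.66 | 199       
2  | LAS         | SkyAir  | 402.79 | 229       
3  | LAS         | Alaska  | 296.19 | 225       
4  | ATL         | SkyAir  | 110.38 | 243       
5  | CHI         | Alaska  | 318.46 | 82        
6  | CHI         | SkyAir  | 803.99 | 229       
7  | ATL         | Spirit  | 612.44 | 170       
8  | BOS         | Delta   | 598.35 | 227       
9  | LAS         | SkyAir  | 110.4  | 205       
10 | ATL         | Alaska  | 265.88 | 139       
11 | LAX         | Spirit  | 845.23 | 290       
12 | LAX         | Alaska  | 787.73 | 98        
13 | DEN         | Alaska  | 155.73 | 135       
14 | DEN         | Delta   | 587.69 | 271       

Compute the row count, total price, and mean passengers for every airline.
SELECT airline,
       COUNT(*) as cnt,
       SUM(price) as total_price,
       AVG(passengers) as avg_passengers
FROM flights
GROUP BY airline

Result:
  Alaska: 5 records, 1823.99 total price, 135.80 avg passengers
  Delta: 3 records, 1507.70 total price, 232.33 avg passengers
  SkyAir: 4 records, 1427.56 total price, 226.50 avg passengers
  Spirit: 2 records, 1457.67 total price, 230.00 avg passengers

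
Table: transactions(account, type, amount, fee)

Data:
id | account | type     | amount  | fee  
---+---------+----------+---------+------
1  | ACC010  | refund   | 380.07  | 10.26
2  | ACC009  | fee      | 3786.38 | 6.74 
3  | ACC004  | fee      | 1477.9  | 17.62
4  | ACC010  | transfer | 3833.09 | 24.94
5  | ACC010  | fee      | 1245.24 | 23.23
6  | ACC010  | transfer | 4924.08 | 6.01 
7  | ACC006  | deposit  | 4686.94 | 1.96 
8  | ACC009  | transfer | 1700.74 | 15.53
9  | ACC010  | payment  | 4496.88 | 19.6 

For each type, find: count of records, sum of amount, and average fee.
SELECT type,
       COUNT(*) as cnt,
       SUM(amount) as total_amount,
       AVG(fee) as avg_fee
FROM transactions
GROUP BY type

Result:
  deposit: 1 records, 4686.94 total amount, 1.96 avg fee
  fee: 3 records, 6509.52 total amount, 15.86 avg fee
  payment: 1 records, 4496.88 total amount, 19.60 avg fee
  refund: 1 records, 380.07 total amount, 10.26 avg fee
  transfer: 3 records, 10457.91 total amount, 15.49 avg fee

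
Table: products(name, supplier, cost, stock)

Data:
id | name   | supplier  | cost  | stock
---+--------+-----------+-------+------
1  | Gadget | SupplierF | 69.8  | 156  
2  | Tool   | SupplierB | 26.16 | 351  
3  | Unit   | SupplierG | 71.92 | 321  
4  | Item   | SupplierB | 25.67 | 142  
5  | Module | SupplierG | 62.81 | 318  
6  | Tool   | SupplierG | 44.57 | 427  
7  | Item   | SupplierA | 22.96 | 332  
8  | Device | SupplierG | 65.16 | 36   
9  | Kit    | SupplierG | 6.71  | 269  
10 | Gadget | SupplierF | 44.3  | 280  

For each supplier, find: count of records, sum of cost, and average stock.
SELECT supplier,
       COUNT(*) as cnt,
       SUM(cost) as total_cost,
       AVG(stock) as avg_stock
FROM products
GROUP BY supplier

Result:
  SupplierA: 1 records, 22.96 total cost, 332.00 avg stock
  SupplierB: 2 records, 51.83 total cost, 246.50 avg stock
  SupplierF: 2 records, 114.10 total cost, 218.00 avg stock
  SupplierG: 5 records, 251.17 total cost, 274.20 avg stock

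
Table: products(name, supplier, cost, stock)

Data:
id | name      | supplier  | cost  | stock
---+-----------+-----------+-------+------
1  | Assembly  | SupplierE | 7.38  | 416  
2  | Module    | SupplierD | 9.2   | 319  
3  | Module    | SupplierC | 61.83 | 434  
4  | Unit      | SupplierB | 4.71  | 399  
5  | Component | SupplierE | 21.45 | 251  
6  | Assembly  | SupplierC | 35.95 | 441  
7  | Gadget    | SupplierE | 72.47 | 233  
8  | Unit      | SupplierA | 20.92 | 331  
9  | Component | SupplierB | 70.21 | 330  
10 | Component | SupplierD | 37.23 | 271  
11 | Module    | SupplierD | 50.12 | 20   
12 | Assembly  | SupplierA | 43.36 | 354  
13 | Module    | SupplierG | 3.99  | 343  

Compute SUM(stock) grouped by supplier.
SELECT supplier, SUM(stock) as result
FROM products
GROUP BY supplier

Result:
  SupplierA: 685
  SupplierB: 729
  SupplierC: 875
  SupplierD: 610
  SupplierE: 900
  SupplierG: 343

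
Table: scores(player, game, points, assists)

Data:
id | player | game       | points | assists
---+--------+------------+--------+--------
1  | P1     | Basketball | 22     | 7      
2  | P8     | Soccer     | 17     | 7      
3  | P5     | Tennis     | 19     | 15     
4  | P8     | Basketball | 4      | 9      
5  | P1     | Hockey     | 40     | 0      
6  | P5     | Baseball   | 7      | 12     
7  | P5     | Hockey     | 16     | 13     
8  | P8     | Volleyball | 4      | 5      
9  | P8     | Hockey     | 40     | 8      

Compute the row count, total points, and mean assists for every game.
SELECT game,
       COUNT(*) as cnt,
       SUM(points) as total_points,
       AVG(assists) as avg_assists
FROM scores
GROUP BY game

Result:
  Baseball: 1 records, 7 total points, 12.00 avg assists
  Basketball: 2 records, 26 total points, 8.00 avg assists
  Hockey: 3 records, 96 total points, 7.00 avg assists
  Soccer: 1 records, 17 total points, 7.00 avg assists
  Tennis: 1 records, 19 total points, 15.00 avg assists
  Volleyball: 1 records, 4 total points, 5.00 avg assists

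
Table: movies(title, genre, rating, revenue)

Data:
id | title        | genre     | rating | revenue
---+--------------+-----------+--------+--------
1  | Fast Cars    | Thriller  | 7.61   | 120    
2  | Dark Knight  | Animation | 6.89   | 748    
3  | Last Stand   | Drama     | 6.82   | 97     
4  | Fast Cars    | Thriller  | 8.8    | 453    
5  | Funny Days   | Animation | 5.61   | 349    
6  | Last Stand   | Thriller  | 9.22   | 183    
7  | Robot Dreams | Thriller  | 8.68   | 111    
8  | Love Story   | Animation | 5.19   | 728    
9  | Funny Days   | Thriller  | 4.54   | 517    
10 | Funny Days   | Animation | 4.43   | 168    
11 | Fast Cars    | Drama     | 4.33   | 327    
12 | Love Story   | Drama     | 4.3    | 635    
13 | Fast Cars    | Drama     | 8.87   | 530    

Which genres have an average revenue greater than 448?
SELECT genre, AVG(revenue)
FROM movies
GROUP BY genre
HAVING AVG(revenue) > 448

Result:
  Animation: avg=498.25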